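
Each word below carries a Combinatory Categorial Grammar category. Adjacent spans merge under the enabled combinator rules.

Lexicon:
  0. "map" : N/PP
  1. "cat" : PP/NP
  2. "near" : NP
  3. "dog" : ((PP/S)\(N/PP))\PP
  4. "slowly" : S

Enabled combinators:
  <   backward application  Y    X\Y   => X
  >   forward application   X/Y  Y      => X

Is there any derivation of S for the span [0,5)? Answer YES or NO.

NO

N/PP PP/NP NP ((PP/S)\(N/PP))\PP S
CKY chart[0,5] = {PP}; S ∉ chart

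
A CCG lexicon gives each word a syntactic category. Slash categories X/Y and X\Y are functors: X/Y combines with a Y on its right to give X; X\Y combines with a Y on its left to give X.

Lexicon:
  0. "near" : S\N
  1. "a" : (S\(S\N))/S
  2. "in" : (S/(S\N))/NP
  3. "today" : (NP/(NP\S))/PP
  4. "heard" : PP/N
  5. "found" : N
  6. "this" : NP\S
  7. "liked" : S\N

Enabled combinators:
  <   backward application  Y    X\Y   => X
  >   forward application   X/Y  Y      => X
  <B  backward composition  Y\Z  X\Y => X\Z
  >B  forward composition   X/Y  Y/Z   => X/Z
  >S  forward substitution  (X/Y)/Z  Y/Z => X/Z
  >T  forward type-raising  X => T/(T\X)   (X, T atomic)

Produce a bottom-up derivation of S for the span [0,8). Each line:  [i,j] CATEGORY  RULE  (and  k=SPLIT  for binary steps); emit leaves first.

[0,8] S   <
  [0,1] "near" : S\N
  [1,8] S\(S\N)   >
    [1,2] "a" : (S\(S\N))/S
    [2,8] S   >
      [2,7] S/(S\N)   >
        [2,3] "in" : (S/(S\N))/NP
        [3,7] NP   >
          [3,6] NP/(NP\S)   >
            [3,4] "today" : (NP/(NP\S))/PP
            [4,6] PP   >
              [4,5] "heard" : PP/N
              [5,6] "found" : N
          [6,7] "this" : NP\S
      [7,8] "liked" : S\N

[0,1] S\N  lex  "near"
[1,2] (S\(S\N))/S  lex  "a"
[2,3] (S/(S\N))/NP  lex  "in"
[3,4] (NP/(NP\S))/PP  lex  "today"
[4,5] PP/N  lex  "heard"
[5,6] N  lex  "found"
[4,6] PP  >  k=5
[3,6] NP/(NP\S)  >  k=4
[6,7] NP\S  lex  "this"
[3,7] NP  >  k=6
[2,7] S/(S\N)  >  k=3
[7,8] S\N  lex  "liked"
[2,8] S  >  k=7
[1,8] S\(S\N)  >  k=2
[0,8] S  <  k=1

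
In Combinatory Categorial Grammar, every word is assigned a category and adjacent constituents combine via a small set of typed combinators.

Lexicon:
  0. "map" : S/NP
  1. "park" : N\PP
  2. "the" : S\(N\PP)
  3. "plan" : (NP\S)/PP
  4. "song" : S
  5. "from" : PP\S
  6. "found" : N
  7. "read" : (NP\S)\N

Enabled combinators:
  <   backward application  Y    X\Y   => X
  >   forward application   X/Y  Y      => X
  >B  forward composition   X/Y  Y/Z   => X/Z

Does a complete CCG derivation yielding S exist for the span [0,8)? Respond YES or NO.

S/NP N\PP S\(N\PP) (NP\S)/PP S PP\S N (NP\S)\N
CKY chart[0,8] = {NP}; S ∉ chart

NO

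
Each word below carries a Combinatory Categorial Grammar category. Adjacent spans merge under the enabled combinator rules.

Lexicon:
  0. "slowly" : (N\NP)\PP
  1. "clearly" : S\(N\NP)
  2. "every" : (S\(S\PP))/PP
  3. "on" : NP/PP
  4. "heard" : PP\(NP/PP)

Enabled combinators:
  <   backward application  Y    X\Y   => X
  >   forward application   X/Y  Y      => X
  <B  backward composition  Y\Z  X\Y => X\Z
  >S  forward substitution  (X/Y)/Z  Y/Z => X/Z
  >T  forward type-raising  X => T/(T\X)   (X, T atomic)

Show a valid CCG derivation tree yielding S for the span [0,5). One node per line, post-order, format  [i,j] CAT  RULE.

[0,5] S   <
  [0,2] S\PP   <B
    [0,1] "slowly" : (N\NP)\PP
    [1,2] "clearly" : S\(N\NP)
  [2,5] S\(S\PP)   >
    [2,3] "every" : (S\(S\PP))/PP
    [3,5] PP   <
      [3,4] "on" : NP/PP
      [4,5] "heard" : PP\(NP/PP)

[0,1] (N\NP)\PP  lex  "slowly"
[1,2] S\(N\NP)  lex  "clearly"
[0,2] S\PP  <B  k=1
[2,3] (S\(S\PP))/PP  lex  "every"
[3,4] NP/PP  lex  "on"
[4,5] PP\(NP/PP)  lex  "heard"
[3,5] PP  <  k=4
[2,5] S\(S\PP)  >  k=3
[0,5] S  <  k=2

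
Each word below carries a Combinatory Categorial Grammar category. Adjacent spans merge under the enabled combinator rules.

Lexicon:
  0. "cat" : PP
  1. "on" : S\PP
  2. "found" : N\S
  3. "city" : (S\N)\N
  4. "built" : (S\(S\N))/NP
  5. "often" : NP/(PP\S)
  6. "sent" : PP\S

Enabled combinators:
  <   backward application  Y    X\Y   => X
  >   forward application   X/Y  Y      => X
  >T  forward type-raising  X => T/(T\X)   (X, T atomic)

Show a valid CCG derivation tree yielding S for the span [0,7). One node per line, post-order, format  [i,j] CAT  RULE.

[0,1] PP  lex  "cat"
[1,2] S\PP  lex  "on"
[0,2] S  <  k=1
[2,3] N\S  lex  "found"
[0,3] N  <  k=2
[3,4] (S\N)\N  lex  "city"
[0,4] S\N  <  k=3
[4,5] (S\(S\N))/NP  lex  "built"
[5,6] NP/(PP\S)  lex  "often"
[6,7] PP\S  lex  "sent"
[5,7] NP  >  k=6
[4,7] S\(S\N)  >  k=5
[0,7] S  <  k=4

[0,7] S   <
  [0,4] S\N   <
    [0,3] N   <
      [0,2] S   <
        [0,1] "cat" : PP
        [1,2] "on" : S\PP
      [2,3] "found" : N\S
    [3,4] "city" : (S\N)\N
  [4,7] S\(S\N)   >
    [4,5] "built" : (S\(S\N))/NP
    [5,7] NP   >
      [5,6] "often" : NP/(PP\S)
      [6,7] "sent" : PP\S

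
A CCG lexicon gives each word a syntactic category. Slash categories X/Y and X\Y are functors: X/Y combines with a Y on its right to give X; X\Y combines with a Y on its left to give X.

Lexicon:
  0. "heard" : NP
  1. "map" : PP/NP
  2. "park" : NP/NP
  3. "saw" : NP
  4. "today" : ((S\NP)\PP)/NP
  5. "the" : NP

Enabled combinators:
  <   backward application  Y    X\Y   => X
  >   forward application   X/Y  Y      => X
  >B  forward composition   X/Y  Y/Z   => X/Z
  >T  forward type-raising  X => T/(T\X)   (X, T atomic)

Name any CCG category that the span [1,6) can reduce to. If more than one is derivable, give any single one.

[0,6] S   >
  [0,1] S/(S\NP)   >T
    [0,1] "heard" : NP
  [1,6] S\NP   <
    [1,4] PP   >
      [1,3] PP/NP   >B
        [1,2] "map" : PP/NP
        [2,3] "park" : NP/NP
      [3,4] "saw" : NP
    [4,6] (S\NP)\PP   >
      [4,5] "today" : ((S\NP)\PP)/NP
      [5,6] "the" : NP

S\NP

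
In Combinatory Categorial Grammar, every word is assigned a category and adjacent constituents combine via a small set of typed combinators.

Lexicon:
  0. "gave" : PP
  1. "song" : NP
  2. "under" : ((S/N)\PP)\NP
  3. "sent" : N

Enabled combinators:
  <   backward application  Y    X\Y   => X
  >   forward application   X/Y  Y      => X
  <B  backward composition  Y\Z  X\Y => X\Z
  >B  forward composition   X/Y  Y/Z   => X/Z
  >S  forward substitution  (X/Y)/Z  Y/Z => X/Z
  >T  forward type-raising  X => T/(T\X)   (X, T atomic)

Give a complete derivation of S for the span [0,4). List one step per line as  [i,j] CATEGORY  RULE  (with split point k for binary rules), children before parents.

[0,1] PP  lex  "gave"
[1,2] NP  lex  "song"
[2,3] ((S/N)\PP)\NP  lex  "under"
[1,3] (S/N)\PP  <  k=2
[0,3] S/N  <  k=1
[3,4] N  lex  "sent"
[0,4] S  >  k=3

[0,4] S   >
  [0,3] S/N   <
    [0,1] "gave" : PP
    [1,3] (S/N)\PP   <
      [1,2] "song" : NP
      [2,3] "under" : ((S/N)\PP)\NP
  [3,4] "sent" : N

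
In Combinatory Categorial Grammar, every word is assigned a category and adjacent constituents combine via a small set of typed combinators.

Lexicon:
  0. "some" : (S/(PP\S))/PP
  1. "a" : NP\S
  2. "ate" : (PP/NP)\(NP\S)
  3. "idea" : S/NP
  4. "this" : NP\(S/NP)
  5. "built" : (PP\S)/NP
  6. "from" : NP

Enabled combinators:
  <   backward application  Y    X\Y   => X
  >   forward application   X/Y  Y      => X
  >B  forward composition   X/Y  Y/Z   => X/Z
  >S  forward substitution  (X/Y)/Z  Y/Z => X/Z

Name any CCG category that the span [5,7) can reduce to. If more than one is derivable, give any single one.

[0,7] S   >
  [0,5] S/(PP\S)   >
    [0,1] "some" : (S/(PP\S))/PP
    [1,5] PP   >
      [1,3] PP/NP   <
        [1,2] "a" : NP\S
        [2,3] "ate" : (PP/NP)\(NP\S)
      [3,5] NP   <
        [3,4] "idea" : S/NP
        [4,5] "this" : NP\(S/NP)
  [5,7] PP\S   >
    [5,6] "built" : (PP\S)/NP
    [6,7] "from" : NP

PP\S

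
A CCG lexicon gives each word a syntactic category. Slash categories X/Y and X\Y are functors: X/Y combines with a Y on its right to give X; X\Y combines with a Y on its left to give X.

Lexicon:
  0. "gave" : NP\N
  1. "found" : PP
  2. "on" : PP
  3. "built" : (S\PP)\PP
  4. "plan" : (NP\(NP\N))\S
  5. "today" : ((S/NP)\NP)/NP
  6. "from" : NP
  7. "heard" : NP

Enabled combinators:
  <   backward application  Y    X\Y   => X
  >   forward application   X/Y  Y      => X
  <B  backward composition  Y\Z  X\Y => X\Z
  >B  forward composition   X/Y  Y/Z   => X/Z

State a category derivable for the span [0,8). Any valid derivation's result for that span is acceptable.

S

[0,8] S   >
  [0,7] S/NP   <
    [0,5] NP   <
      [0,1] "gave" : NP\N
      [1,5] NP\(NP\N)   <
        [1,4] S   <
          [1,2] "found" : PP
          [2,4] S\PP   <
            [2,3] "on" : PP
            [3,4] "built" : (S\PP)\PP
        [4,5] "plan" : (NP\(NP\N))\S
    [5,7] (S/NP)\NP   >
      [5,6] "today" : ((S/NP)\NP)/NP
      [6,7] "from" : NP
  [7,8] "heard" : NP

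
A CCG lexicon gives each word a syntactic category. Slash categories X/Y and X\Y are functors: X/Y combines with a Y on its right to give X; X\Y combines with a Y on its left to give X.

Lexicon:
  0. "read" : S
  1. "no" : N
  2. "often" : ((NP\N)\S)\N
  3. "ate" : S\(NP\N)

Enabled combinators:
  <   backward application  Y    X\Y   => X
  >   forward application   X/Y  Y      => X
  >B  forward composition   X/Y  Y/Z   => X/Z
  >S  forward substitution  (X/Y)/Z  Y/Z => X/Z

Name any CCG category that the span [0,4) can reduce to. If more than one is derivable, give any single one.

[0,4] S   <
  [0,3] NP\N   <
    [0,1] "read" : S
    [1,3] (NP\N)\S   <
      [1,2] "no" : N
      [2,3] "often" : ((NP\N)\S)\N
  [3,4] "ate" : S\(NP\N)

S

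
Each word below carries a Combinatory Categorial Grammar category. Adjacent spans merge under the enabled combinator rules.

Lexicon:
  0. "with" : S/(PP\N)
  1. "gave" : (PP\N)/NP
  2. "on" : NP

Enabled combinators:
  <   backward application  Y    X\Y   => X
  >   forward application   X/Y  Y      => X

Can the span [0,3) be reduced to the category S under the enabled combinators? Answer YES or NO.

YES

[0,3] S   >
  [0,1] "with" : S/(PP\N)
  [1,3] PP\N   >
    [1,2] "gave" : (PP\N)/NP
    [2,3] "on" : NP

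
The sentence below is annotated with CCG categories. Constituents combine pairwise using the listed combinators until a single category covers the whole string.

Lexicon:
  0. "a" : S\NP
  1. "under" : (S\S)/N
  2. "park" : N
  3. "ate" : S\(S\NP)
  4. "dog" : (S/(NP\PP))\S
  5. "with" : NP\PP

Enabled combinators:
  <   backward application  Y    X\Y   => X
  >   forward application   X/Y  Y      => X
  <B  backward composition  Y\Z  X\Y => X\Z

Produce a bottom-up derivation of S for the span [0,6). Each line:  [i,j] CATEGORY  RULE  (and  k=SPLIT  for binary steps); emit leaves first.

[0,6] S   >
  [0,5] S/(NP\PP)   <
    [0,4] S   <
      [0,3] S\NP   <B
        [0,1] "a" : S\NP
        [1,3] S\S   >
          [1,2] "under" : (S\S)/N
          [2,3] "park" : N
      [3,4] "ate" : S\(S\NP)
    [4,5] "dog" : (S/(NP\PP))\S
  [5,6] "with" : NP\PP

[0,1] S\NP  lex  "a"
[1,2] (S\S)/N  lex  "under"
[2,3] N  lex  "park"
[1,3] S\S  >  k=2
[0,3] S\NP  <B  k=1
[3,4] S\(S\NP)  lex  "ate"
[0,4] S  <  k=3
[4,5] (S/(NP\PP))\S  lex  "dog"
[0,5] S/(NP\PP)  <  k=4
[5,6] NP\PP  lex  "with"
[0,6] S  >  k=5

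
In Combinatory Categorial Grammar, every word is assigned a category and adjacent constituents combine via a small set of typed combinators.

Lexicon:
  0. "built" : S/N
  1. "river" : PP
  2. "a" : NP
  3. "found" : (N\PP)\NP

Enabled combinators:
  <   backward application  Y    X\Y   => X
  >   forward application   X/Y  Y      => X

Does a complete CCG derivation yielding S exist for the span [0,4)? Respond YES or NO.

YES

[0,4] S   >
  [0,1] "built" : S/N
  [1,4] N   <
    [1,2] "river" : PP
    [2,4] N\PP   <
      [2,3] "a" : NP
      [3,4] "found" : (N\PP)\NP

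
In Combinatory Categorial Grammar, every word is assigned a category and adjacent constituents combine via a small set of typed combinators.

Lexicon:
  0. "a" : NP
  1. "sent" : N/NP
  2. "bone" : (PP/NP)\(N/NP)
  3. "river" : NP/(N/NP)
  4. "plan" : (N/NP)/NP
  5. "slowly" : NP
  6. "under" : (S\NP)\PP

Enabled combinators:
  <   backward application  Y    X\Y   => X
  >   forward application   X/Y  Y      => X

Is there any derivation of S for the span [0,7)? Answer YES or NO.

YES

[0,7] S   <
  [0,1] "a" : NP
  [1,7] S\NP   <
    [1,6] PP   >
      [1,3] PP/NP   <
        [1,2] "sent" : N/NP
        [2,3] "bone" : (PP/NP)\(N/NP)
      [3,6] NP   >
        [3,4] "river" : NP/(N/NP)
        [4,6] N/NP   >
          [4,5] "plan" : (N/NP)/NP
          [5,6] "slowly" : NP
    [6,7] "under" : (S\NP)\PP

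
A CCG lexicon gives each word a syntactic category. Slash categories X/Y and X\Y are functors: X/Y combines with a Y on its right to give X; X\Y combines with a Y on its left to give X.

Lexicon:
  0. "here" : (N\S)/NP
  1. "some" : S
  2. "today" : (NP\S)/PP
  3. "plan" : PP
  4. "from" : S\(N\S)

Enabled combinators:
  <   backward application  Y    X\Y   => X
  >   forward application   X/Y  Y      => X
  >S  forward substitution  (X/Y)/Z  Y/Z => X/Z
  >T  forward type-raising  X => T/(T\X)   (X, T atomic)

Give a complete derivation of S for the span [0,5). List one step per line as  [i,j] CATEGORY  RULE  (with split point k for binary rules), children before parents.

[0,1] (N\S)/NP  lex  "here"
[1,2] S  lex  "some"
[1,2] NP/(NP\S)  >T
[2,3] (NP\S)/PP  lex  "today"
[3,4] PP  lex  "plan"
[2,4] NP\S  >  k=3
[1,4] NP  >  k=2
[0,4] N\S  >  k=1
[4,5] S\(N\S)  lex  "from"
[0,5] S  <  k=4

[0,5] S   <
  [0,4] N\S   >
    [0,1] "here" : (N\S)/NP
    [1,4] NP   >
      [1,2] NP/(NP\S)   >T
        [1,2] "some" : S
      [2,4] NP\S   >
        [2,3] "today" : (NP\S)/PP
        [3,4] "plan" : PP
  [4,5] "from" : S\(N\S)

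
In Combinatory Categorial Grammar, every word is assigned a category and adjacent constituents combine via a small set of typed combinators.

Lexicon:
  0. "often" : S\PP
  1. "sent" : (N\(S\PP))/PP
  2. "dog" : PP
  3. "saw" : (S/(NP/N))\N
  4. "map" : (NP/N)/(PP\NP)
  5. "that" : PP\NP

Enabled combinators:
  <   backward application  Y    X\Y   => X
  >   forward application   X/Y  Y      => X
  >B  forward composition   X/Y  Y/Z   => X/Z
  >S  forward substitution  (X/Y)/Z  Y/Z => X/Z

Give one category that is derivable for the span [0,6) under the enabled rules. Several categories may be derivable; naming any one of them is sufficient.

S

[0,6] S   >
  [0,4] S/(NP/N)   <
    [0,3] N   <
      [0,1] "often" : S\PP
      [1,3] N\(S\PP)   >
        [1,2] "sent" : (N\(S\PP))/PP
        [2,3] "dog" : PP
    [3,4] "saw" : (S/(NP/N))\N
  [4,6] NP/N   >
    [4,5] "map" : (NP/N)/(PP\NP)
    [5,6] "that" : PP\NP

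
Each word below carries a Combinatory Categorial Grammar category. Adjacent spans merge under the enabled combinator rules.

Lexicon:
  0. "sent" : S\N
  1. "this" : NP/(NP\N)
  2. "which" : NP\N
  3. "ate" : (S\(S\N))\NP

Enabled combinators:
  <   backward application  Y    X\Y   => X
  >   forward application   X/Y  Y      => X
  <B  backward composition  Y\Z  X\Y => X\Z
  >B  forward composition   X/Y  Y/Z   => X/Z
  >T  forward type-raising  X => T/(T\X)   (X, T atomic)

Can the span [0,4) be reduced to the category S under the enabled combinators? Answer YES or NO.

[0,4] S   <
  [0,1] "sent" : S\N
  [1,4] S\(S\N)   <
    [1,3] NP   >
      [1,2] "this" : NP/(NP\N)
      [2,3] "which" : NP\N
    [3,4] "ate" : (S\(S\N))\NP

YES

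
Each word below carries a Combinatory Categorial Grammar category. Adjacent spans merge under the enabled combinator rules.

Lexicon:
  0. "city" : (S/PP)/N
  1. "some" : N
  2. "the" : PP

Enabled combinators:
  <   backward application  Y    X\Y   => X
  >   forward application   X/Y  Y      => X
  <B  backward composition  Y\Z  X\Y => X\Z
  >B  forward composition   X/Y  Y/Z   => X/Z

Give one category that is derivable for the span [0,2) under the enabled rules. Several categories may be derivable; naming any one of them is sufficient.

S/PP

[0,3] S   >
  [0,2] S/PP   >
    [0,1] "city" : (S/PP)/N
    [1,2] "some" : N
  [2,3] "the" : PP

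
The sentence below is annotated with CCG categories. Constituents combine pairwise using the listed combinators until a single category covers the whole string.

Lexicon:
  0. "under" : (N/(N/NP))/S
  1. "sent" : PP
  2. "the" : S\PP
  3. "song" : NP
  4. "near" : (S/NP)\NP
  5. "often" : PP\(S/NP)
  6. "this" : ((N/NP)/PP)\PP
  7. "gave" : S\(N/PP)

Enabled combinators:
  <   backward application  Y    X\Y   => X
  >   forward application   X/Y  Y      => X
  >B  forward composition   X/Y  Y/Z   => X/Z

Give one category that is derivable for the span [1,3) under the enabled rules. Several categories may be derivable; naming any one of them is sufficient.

[0,8] S   <
  [0,7] N/PP   >B
    [0,3] N/(N/NP)   >
      [0,1] "under" : (N/(N/NP))/S
      [1,3] S   <
        [1,2] "sent" : PP
        [2,3] "the" : S\PP
    [3,7] (N/NP)/PP   <
      [3,6] PP   <
        [3,5] S/NP   <
          [3,4] "song" : NP
          [4,5] "near" : (S/NP)\NP
        [5,6] "often" : PP\(S/NP)
      [6,7] "this" : ((N/NP)/PP)\PP
  [7,8] "gave" : S\(N/PP)

S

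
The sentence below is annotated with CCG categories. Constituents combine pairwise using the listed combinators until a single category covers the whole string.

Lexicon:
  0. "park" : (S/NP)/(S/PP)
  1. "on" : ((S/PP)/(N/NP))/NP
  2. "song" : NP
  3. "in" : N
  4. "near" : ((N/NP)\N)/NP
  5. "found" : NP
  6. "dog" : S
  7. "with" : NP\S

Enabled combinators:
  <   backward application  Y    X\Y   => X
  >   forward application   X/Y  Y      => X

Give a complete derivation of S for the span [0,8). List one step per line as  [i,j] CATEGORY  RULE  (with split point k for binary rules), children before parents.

[0,8] S   >
  [0,6] S/NP   >
    [0,1] "park" : (S/NP)/(S/PP)
    [1,6] S/PP   >
      [1,3] (S/PP)/(N/NP)   >
        [1,2] "on" : ((S/PP)/(N/NP))/NP
        [2,3] "song" : NP
      [3,6] N/NP   <
        [3,4] "in" : N
        [4,6] (N/NP)\N   >
          [4,5] "near" : ((N/NP)\N)/NP
          [5,6] "found" : NP
  [6,8] NP   <
    [6,7] "dog" : S
    [7,8] "with" : NP\S

[0,1] (S/NP)/(S/PP)  lex  "park"
[1,2] ((S/PP)/(N/NP))/NP  lex  "on"
[2,3] NP  lex  "song"
[1,3] (S/PP)/(N/NP)  >  k=2
[3,4] N  lex  "in"
[4,5] ((N/NP)\N)/NP  lex  "near"
[5,6] NP  lex  "found"
[4,6] (N/NP)\N  >  k=5
[3,6] N/NP  <  k=4
[1,6] S/PP  >  k=3
[0,6] S/NP  >  k=1
[6,7] S  lex  "dog"
[7,8] NP\S  lex  "with"
[6,8] NP  <  k=7
[0,8] S  >  k=6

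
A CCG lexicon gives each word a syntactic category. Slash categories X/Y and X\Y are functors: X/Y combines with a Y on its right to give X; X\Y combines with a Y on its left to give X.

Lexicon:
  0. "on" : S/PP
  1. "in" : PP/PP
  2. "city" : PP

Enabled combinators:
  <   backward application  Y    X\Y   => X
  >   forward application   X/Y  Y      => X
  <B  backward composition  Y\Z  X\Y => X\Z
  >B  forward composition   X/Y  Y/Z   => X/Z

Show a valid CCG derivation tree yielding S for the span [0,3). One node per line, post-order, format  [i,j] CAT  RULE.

[0,3] S   >
  [0,2] S/PP   >B
    [0,1] "on" : S/PP
    [1,2] "in" : PP/PP
  [2,3] "city" : PP

[0,1] S/PP  lex  "on"
[1,2] PP/PP  lex  "in"
[0,2] S/PP  >B  k=1
[2,3] PP  lex  "city"
[0,3] S  >  k=2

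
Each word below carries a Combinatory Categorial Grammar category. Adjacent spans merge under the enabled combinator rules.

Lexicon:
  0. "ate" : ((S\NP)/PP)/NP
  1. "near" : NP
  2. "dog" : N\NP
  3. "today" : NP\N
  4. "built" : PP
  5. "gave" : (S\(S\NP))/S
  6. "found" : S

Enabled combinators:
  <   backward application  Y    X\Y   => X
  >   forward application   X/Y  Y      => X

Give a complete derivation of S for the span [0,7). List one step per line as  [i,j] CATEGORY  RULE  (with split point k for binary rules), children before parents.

[0,7] S   <
  [0,5] S\NP   >
    [0,4] (S\NP)/PP   >
      [0,1] "ate" : ((S\NP)/PP)/NP
      [1,4] NP   <
        [1,3] N   <
          [1,2] "near" : NP
          [2,3] "dog" : N\NP
        [3,4] "today" : NP\N
    [4,5] "built" : PP
  [5,7] S\(S\NP)   >
    [5,6] "gave" : (S\(S\NP))/S
    [6,7] "found" : S

[0,1] ((S\NP)/PP)/NP  lex  "ate"
[1,2] NP  lex  "near"
[2,3] N\NP  lex  "dog"
[1,3] N  <  k=2
[3,4] NP\N  lex  "today"
[1,4] NP  <  k=3
[0,4] (S\NP)/PP  >  k=1
[4,5] PP  lex  "built"
[0,5] S\NP  >  k=4
[5,6] (S\(S\NP))/S  lex  "gave"
[6,7] S  lex  "found"
[5,7] S\(S\NP)  >  k=6
[0,7] S  <  k=5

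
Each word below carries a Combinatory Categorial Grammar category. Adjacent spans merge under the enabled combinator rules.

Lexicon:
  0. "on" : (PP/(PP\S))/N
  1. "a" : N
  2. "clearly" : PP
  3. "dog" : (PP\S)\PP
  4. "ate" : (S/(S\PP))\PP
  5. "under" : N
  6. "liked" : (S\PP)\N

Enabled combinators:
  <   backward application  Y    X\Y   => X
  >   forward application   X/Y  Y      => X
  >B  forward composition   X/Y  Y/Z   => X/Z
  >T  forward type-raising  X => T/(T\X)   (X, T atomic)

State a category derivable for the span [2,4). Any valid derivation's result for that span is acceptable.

[0,7] S   >
  [0,5] S/(S\PP)   <
    [0,4] PP   >
      [0,2] PP/(PP\S)   >
        [0,1] "on" : (PP/(PP\S))/N
        [1,2] "a" : N
      [2,4] PP\S   <
        [2,3] "clearly" : PP
        [3,4] "dog" : (PP\S)\PP
    [4,5] "ate" : (S/(S\PP))\PP
  [5,7] S\PP   <
    [5,6] "under" : N
    [6,7] "liked" : (S\PP)\N

PP\S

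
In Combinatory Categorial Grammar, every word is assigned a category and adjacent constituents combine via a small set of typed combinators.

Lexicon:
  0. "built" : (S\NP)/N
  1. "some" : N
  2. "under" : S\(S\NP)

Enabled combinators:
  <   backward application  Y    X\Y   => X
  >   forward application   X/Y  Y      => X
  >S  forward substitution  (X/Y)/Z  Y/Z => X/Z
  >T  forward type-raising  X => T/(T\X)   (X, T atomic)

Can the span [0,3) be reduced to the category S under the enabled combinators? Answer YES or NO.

YES

[0,3] S   <
  [0,2] S\NP   >
    [0,1] "built" : (S\NP)/N
    [1,2] "some" : N
  [2,3] "under" : S\(S\NP)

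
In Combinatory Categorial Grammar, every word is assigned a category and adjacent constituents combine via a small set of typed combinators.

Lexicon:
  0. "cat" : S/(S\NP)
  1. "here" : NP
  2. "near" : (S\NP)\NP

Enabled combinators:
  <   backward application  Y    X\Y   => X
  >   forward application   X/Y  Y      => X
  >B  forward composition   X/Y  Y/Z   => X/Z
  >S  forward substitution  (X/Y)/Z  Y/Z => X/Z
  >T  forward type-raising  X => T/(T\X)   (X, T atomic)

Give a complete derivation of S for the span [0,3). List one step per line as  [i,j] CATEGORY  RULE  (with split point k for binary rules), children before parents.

[0,1] S/(S\NP)  lex  "cat"
[1,2] NP  lex  "here"
[2,3] (S\NP)\NP  lex  "near"
[1,3] S\NP  <  k=2
[0,3] S  >  k=1

[0,3] S   >
  [0,1] "cat" : S/(S\NP)
  [1,3] S\NP   <
    [1,2] "here" : NP
    [2,3] "near" : (S\NP)\NP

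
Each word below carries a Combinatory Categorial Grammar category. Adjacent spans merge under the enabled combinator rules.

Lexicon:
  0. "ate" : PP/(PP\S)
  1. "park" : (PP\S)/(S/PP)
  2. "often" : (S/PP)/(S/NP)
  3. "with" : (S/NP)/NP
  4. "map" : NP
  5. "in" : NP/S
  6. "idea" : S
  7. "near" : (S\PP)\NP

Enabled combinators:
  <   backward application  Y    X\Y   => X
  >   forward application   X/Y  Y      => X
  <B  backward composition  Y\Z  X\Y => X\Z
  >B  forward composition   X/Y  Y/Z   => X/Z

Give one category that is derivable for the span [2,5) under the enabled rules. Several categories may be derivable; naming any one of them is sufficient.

[0,8] S   <
  [0,5] PP   >
    [0,1] "ate" : PP/(PP\S)
    [1,5] PP\S   >
      [1,2] "park" : (PP\S)/(S/PP)
      [2,5] S/PP   >
        [2,3] "often" : (S/PP)/(S/NP)
        [3,5] S/NP   >
          [3,4] "with" : (S/NP)/NP
          [4,5] "map" : NP
  [5,8] S\PP   <
    [5,7] NP   >
      [5,6] "in" : NP/S
      [6,7] "idea" : S
    [7,8] "near" : (S\PP)\NP

S/PP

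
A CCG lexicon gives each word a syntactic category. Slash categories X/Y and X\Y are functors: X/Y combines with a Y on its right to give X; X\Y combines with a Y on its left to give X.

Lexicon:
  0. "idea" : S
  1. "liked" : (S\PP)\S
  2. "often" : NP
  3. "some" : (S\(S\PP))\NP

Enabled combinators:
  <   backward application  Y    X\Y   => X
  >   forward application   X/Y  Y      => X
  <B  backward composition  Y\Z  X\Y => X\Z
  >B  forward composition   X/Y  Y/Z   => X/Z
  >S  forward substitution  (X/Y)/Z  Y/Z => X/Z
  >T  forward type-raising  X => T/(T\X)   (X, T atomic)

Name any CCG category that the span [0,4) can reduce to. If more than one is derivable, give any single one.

S

[0,4] S   <
  [0,2] S\PP   <
    [0,1] "idea" : S
    [1,2] "liked" : (S\PP)\S
  [2,4] S\(S\PP)   <
    [2,3] "often" : NP
    [3,4] "some" : (S\(S\PP))\NP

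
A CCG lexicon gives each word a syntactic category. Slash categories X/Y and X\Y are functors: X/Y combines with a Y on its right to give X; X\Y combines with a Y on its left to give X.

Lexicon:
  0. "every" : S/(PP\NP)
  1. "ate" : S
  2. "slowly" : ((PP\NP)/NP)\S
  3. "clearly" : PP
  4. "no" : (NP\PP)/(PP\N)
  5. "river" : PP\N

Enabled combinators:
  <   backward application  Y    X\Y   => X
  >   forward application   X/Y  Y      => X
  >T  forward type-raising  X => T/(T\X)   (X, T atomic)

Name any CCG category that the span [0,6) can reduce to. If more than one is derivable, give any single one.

S

[0,6] S   >
  [0,1] "every" : S/(PP\NP)
  [1,6] PP\NP   >
    [1,3] (PP\NP)/NP   <
      [1,2] "ate" : S
      [2,3] "slowly" : ((PP\NP)/NP)\S
    [3,6] NP   <
      [3,4] "clearly" : PP
      [4,6] NP\PP   >
        [4,5] "no" : (NP\PP)/(PP\N)
        [5,6] "river" : PP\N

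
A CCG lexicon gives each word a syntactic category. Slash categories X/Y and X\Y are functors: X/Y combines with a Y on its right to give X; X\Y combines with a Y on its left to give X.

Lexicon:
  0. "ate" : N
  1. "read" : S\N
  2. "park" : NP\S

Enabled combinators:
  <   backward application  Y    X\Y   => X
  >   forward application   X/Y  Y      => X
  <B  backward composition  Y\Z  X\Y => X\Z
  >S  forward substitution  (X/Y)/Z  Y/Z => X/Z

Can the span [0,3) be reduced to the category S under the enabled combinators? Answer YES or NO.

N S\N NP\S
CKY chart[0,3] = {NP}; S ∉ chart

NO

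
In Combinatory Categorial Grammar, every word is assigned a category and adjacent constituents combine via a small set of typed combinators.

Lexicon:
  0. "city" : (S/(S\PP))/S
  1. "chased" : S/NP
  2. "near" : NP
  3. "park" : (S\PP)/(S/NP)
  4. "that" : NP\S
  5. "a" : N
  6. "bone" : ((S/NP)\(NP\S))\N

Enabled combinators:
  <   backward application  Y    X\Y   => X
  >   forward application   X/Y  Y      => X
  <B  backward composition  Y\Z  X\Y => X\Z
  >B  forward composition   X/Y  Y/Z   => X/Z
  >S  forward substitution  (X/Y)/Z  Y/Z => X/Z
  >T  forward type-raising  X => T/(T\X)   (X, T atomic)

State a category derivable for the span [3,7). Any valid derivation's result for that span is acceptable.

S\PP

[0,7] S   >
  [0,3] S/(S\PP)   >
    [0,1] "city" : (S/(S\PP))/S
    [1,3] S   >
      [1,2] "chased" : S/NP
      [2,3] "near" : NP
  [3,7] S\PP   >
    [3,4] "park" : (S\PP)/(S/NP)
    [4,7] S/NP   <
      [4,5] "that" : NP\S
      [5,7] (S/NP)\(NP\S)   <
        [5,6] "a" : N
        [6,7] "bone" : ((S/NP)\(NP\S))\N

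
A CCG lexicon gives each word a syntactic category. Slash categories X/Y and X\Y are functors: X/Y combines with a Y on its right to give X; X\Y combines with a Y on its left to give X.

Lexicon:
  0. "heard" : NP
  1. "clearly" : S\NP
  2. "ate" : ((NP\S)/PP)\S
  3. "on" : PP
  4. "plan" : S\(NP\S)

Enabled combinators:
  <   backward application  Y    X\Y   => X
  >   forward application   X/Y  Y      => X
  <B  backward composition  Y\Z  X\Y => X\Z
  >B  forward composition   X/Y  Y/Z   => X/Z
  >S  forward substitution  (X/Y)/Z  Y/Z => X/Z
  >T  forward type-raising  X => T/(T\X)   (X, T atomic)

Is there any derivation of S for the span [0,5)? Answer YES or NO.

YES

[0,5] S   <
  [0,4] NP\S   >
    [0,3] (NP\S)/PP   <
      [0,2] S   >
        [0,1] S/(S\NP)   >T
          [0,1] "heard" : NP
        [1,2] "clearly" : S\NP
      [2,3] "ate" : ((NP\S)/PP)\S
    [3,4] "on" : PP
  [4,5] "plan" : S\(NP\S)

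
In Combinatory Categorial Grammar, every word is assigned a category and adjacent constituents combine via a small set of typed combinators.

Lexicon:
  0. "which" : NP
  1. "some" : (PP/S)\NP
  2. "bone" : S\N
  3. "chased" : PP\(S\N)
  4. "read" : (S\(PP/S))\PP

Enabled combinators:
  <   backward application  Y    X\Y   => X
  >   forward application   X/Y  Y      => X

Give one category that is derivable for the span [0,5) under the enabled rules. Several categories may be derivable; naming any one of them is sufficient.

S

[0,5] S   <
  [0,2] PP/S   <
    [0,1] "which" : NP
    [1,2] "some" : (PP/S)\NP
  [2,5] S\(PP/S)   <
    [2,4] PP   <
      [2,3] "bone" : S\N
      [3,4] "chased" : PP\(S\N)
    [4,5] "read" : (S\(PP/S))\PP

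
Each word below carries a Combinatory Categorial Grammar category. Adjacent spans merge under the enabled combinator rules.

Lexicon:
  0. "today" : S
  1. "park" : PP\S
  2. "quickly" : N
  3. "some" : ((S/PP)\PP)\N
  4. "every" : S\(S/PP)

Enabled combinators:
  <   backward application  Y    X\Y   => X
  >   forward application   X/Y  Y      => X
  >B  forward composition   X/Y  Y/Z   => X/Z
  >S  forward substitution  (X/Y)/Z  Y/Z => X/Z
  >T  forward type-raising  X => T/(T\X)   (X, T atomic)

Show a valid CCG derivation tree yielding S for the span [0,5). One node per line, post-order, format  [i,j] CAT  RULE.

[0,1] S  lex  "today"
[1,2] PP\S  lex  "park"
[0,2] PP  <  k=1
[2,3] N  lex  "quickly"
[3,4] ((S/PP)\PP)\N  lex  "some"
[2,4] (S/PP)\PP  <  k=3
[0,4] S/PP  <  k=2
[4,5] S\(S/PP)  lex  "every"
[0,5] S  <  k=4

[0,5] S   <
  [0,4] S/PP   <
    [0,2] PP   <
      [0,1] "today" : S
      [1,2] "park" : PP\S
    [2,4] (S/PP)\PP   <
      [2,3] "quickly" : N
      [3,4] "some" : ((S/PP)\PP)\N
  [4,5] "every" : S\(S/PP)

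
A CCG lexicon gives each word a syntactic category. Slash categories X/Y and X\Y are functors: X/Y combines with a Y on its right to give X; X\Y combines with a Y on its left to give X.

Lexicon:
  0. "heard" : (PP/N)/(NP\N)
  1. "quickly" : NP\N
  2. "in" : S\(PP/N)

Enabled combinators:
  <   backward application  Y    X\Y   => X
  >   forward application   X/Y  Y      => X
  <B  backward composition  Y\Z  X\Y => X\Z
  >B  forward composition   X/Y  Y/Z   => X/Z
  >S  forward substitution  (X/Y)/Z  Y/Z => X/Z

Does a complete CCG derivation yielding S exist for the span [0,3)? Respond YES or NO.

YES

[0,3] S   <
  [0,2] PP/N   >
    [0,1] "heard" : (PP/N)/(NP\N)
    [1,2] "quickly" : NP\N
  [2,3] "in" : S\(PP/N)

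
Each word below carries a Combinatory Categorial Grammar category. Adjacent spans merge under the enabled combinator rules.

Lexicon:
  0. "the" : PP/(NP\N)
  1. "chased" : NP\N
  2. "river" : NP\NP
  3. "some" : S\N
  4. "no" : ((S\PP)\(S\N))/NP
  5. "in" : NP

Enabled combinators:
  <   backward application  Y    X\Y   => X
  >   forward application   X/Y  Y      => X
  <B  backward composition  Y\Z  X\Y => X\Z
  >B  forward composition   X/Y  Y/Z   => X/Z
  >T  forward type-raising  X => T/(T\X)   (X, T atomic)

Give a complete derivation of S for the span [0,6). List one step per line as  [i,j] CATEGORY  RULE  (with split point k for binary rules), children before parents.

[0,1] PP/(NP\N)  lex  "the"
[1,2] NP\N  lex  "chased"
[2,3] NP\NP  lex  "river"
[1,3] NP\N  <B  k=2
[0,3] PP  >  k=1
[3,4] S\N  lex  "some"
[4,5] ((S\PP)\(S\N))/NP  lex  "no"
[5,6] NP  lex  "in"
[4,6] (S\PP)\(S\N)  >  k=5
[3,6] S\PP  <  k=4
[0,6] S  <  k=3

[0,6] S   <
  [0,3] PP   >
    [0,1] "the" : PP/(NP\N)
    [1,3] NP\N   <B
      [1,2] "chased" : NP\N
      [2,3] "river" : NP\NP
  [3,6] S\PP   <
    [3,4] "some" : S\N
    [4,6] (S\PP)\(S\N)   >
      [4,5] "no" : ((S\PP)\(S\N))/NP
      [5,6] "in" : NP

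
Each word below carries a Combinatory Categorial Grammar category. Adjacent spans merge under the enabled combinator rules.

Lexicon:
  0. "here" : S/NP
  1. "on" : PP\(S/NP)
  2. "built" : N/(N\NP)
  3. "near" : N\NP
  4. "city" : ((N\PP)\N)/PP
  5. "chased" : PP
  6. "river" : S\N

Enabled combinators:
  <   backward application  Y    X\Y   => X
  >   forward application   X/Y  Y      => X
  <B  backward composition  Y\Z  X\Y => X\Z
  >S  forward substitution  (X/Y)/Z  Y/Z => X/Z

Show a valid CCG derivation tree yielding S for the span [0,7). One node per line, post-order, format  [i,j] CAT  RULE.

[0,1] S/NP  lex  "here"
[1,2] PP\(S/NP)  lex  "on"
[0,2] PP  <  k=1
[2,3] N/(N\NP)  lex  "built"
[3,4] N\NP  lex  "near"
[2,4] N  >  k=3
[4,5] ((N\PP)\N)/PP  lex  "city"
[5,6] PP  lex  "chased"
[4,6] (N\PP)\N  >  k=5
[2,6] N\PP  <  k=4
[0,6] N  <  k=2
[6,7] S\N  lex  "river"
[0,7] S  <  k=6

[0,7] S   <
  [0,6] N   <
    [0,2] PP   <
      [0,1] "here" : S/NP
      [1,2] "on" : PP\(S/NP)
    [2,6] N\PP   <
      [2,4] N   >
        [2,3] "built" : N/(N\NP)
        [3,4] "near" : N\NP
      [4,6] (N\PP)\N   >
        [4,5] "city" : ((N\PP)\N)/PP
        [5,6] "chased" : PP
  [6,7] "river" : S\N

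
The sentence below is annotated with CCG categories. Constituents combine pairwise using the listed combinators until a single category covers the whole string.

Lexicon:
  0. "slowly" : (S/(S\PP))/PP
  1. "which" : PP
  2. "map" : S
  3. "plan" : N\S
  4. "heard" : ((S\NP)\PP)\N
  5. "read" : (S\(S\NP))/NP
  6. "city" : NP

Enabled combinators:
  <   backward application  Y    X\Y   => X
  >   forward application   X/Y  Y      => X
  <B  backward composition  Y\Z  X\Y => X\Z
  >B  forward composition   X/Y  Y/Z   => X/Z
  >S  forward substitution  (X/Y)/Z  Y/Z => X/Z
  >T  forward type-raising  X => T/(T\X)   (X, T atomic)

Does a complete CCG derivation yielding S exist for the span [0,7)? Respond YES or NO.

YES

[0,7] S   >
  [0,2] S/(S\PP)   >
    [0,1] "slowly" : (S/(S\PP))/PP
    [1,2] "which" : PP
  [2,7] S\PP   <B
    [2,5] (S\NP)\PP   <
      [2,4] N   <
        [2,3] "map" : S
        [3,4] "plan" : N\S
      [4,5] "heard" : ((S\NP)\PP)\N
    [5,7] S\(S\NP)   >
      [5,6] "read" : (S\(S\NP))/NP
      [6,7] "city" : NP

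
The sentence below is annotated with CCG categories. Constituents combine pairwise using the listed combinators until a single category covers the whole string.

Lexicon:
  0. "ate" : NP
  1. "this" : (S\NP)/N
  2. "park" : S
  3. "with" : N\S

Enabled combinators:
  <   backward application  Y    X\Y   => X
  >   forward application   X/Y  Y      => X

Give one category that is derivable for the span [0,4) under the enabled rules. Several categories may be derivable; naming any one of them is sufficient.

S

[0,4] S   <
  [0,1] "ate" : NP
  [1,4] S\NP   >
    [1,2] "this" : (S\NP)/N
    [2,4] N   <
      [2,3] "park" : S
      [3,4] "with" : N\S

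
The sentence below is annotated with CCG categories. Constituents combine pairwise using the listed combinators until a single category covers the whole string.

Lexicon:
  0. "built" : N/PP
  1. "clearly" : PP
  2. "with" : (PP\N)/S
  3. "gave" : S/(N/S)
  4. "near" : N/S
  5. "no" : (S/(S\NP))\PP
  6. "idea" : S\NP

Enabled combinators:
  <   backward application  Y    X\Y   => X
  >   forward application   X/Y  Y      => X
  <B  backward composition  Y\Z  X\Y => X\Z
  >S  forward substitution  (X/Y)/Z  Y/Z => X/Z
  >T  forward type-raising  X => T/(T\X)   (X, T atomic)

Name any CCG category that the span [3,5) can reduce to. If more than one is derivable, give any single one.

[0,7] S   >
  [0,6] S/(S\NP)   <
    [0,5] PP   <
      [0,2] N   >
        [0,1] "built" : N/PP
        [1,2] "clearly" : PP
      [2,5] PP\N   >
        [2,3] "with" : (PP\N)/S
        [3,5] S   >
          [3,4] "gave" : S/(N/S)
          [4,5] "near" : N/S
    [5,6] "no" : (S/(S\NP))\PP
  [6,7] "idea" : S\NP

S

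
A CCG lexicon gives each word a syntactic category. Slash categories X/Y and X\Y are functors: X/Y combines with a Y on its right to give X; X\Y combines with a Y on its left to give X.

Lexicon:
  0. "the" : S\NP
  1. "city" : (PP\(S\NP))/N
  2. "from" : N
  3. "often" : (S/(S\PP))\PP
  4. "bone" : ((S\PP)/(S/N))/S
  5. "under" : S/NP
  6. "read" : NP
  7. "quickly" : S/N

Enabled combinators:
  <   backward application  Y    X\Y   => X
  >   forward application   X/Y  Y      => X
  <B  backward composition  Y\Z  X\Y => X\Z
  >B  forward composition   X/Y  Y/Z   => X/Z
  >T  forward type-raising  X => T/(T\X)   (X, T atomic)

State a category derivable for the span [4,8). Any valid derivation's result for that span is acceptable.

[0,8] S   >
  [0,4] S/(S\PP)   <
    [0,3] PP   <
      [0,1] "the" : S\NP
      [1,3] PP\(S\NP)   >
        [1,2] "city" : (PP\(S\NP))/N
        [2,3] "from" : N
    [3,4] "often" : (S/(S\PP))\PP
  [4,8] S\PP   >
    [4,7] (S\PP)/(S/N)   >
      [4,5] "bone" : ((S\PP)/(S/N))/S
      [5,7] S   >
        [5,6] "under" : S/NP
        [6,7] "read" : NP
    [7,8] "quickly" : S/N

S\PP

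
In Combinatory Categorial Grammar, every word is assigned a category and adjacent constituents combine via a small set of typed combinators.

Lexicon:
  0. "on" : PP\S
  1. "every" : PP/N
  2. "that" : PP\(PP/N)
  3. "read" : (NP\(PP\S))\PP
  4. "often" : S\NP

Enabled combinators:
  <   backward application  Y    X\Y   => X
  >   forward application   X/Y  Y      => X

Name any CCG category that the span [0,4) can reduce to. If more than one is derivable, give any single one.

[0,5] S   <
  [0,4] NP   <
    [0,1] "on" : PP\S
    [1,4] NP\(PP\S)   <
      [1,3] PP   <
        [1,2] "every" : PP/N
        [2,3] "that" : PP\(PP/N)
      [3,4] "read" : (NP\(PP\S))\PP
  [4,5] "often" : S\NP

NP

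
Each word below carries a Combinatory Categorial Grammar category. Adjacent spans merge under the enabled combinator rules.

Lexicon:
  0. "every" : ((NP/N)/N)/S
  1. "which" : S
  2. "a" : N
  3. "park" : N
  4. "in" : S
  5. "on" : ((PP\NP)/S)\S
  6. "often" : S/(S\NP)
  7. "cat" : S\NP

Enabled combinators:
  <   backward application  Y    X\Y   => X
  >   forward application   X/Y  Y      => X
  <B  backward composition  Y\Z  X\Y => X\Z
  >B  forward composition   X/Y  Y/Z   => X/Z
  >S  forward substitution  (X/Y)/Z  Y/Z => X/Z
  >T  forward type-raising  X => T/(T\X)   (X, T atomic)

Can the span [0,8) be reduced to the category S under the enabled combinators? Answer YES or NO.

((NP/N)/N)/S S N N S ((PP\NP)/S)\S S/(S\NP) S\NP
CKY chart[0,8] = {N/(N\PP), NP/(NP\PP), PP, PP/(PP\PP), PP/(S\S), S/(S\PP)}; S ∉ chart

NO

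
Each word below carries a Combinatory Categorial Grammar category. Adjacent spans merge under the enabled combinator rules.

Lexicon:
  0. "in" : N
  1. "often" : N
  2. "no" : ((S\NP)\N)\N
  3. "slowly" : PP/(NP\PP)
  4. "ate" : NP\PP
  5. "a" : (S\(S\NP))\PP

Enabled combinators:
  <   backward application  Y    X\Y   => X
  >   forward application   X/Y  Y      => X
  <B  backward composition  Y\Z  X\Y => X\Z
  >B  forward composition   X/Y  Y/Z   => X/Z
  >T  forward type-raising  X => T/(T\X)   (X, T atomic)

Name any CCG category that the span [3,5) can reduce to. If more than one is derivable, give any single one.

PP

[0,6] S   <
  [0,3] S\NP   <
    [0,1] "in" : N
    [1,3] (S\NP)\N   <
      [1,2] "often" : N
      [2,3] "no" : ((S\NP)\N)\N
  [3,6] S\(S\NP)   <
    [3,5] PP   >
      [3,4] "slowly" : PP/(NP\PP)
      [4,5] "ate" : NP\PP
    [5,6] "a" : (S\(S\NP))\PP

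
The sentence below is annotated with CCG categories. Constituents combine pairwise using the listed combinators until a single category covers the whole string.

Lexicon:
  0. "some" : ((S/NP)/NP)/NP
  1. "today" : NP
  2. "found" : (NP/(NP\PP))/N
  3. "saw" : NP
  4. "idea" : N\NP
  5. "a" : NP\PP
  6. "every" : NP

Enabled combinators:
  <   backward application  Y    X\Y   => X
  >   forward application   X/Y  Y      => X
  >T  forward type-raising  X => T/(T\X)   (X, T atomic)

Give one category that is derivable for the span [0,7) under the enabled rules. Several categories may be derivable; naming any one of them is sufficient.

S

[0,7] S   >
  [0,6] S/NP   >
    [0,2] (S/NP)/NP   >
      [0,1] "some" : ((S/NP)/NP)/NP
      [1,2] "today" : NP
    [2,6] NP   >
      [2,5] NP/(NP\PP)   >
        [2,3] "found" : (NP/(NP\PP))/N
        [3,5] N   >
          [3,4] N/(N\NP)   >T
            [3,4] "saw" : NP
          [4,5] "idea" : N\NP
      [5,6] "a" : NP\PP
  [6,7] "every" : NP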